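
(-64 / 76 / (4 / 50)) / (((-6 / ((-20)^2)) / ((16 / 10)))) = 1122.81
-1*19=-19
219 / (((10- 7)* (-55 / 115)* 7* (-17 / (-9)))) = -15111 / 1309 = -11.54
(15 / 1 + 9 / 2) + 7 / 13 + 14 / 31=20.49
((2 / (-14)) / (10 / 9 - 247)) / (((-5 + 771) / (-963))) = -8667 / 11866106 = -0.00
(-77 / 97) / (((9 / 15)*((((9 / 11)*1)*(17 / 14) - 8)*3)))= 59290 / 941967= 0.06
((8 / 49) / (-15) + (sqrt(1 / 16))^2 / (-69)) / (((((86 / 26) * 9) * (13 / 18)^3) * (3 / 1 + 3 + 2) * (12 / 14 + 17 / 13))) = -86103 / 1418384240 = -0.00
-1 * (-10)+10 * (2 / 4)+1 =16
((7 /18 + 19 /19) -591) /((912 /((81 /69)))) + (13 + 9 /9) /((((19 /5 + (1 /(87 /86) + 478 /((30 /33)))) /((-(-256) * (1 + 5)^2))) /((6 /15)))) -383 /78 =5765085635359 /62938026528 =91.60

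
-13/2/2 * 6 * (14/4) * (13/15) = -1183/20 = -59.15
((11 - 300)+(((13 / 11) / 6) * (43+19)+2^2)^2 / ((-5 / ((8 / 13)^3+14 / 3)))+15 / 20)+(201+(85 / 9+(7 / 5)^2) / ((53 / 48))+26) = -11735067894983 / 38041274700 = -308.48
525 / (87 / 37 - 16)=-3885 / 101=-38.47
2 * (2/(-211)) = -4/211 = -0.02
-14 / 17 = -0.82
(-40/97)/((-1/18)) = 720/97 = 7.42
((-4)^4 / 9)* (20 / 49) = 5120 / 441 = 11.61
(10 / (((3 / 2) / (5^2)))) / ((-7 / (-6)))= 1000 / 7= 142.86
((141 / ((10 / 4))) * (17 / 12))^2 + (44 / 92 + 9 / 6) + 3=14694673 / 2300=6388.99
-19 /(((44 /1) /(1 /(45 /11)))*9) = -0.01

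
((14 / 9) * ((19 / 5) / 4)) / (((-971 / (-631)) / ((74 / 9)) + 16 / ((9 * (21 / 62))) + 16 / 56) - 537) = -0.00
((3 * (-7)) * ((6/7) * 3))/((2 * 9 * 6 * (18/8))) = -2/9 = -0.22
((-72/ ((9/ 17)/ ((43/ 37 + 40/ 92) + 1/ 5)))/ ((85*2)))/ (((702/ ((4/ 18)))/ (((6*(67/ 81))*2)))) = -8196512/ 1814608575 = -0.00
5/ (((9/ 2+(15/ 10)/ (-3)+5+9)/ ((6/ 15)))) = 1/ 9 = 0.11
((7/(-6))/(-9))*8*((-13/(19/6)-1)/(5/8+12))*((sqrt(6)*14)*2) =-608384*sqrt(6)/51813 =-28.76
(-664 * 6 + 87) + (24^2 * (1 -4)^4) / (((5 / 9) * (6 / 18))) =1240227 / 5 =248045.40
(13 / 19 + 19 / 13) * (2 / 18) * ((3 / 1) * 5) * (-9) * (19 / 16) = -38.22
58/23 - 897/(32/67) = -1380421/736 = -1875.57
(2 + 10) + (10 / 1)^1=22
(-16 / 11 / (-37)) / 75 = 16 / 30525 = 0.00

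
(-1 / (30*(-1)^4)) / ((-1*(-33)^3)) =-0.00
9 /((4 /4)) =9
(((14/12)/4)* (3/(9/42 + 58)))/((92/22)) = 539/149960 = 0.00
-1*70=-70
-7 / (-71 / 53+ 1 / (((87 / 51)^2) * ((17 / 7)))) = 5.84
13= 13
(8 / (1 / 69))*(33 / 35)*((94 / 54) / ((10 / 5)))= 47564 / 105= 452.99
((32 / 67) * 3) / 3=32 / 67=0.48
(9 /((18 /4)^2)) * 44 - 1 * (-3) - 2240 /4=-537.44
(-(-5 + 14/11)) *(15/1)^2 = 9225/11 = 838.64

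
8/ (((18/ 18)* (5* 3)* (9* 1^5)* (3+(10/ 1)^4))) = 8/ 1350405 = 0.00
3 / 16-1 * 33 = -525 / 16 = -32.81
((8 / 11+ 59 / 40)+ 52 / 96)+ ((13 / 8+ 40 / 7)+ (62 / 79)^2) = 616986289 / 57666840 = 10.70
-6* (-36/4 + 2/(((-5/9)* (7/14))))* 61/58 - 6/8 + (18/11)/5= 129903/1276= 101.80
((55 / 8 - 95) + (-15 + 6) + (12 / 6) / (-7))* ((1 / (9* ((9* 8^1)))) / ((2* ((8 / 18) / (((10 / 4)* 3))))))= -27275 / 21504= -1.27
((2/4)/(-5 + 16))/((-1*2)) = -1/44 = -0.02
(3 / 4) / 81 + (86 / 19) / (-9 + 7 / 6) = -54835 / 96444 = -0.57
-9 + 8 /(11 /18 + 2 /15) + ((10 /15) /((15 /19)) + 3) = 16856 /3015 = 5.59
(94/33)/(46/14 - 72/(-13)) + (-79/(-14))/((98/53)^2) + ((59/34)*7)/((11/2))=253292015773/60570142248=4.18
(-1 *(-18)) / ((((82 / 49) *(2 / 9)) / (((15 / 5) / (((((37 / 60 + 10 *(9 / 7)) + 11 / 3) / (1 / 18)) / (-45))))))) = -6251175 / 295159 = -21.18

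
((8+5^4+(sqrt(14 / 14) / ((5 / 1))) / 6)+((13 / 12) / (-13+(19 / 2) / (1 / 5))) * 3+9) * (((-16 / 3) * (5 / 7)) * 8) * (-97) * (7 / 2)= 1375283072 / 207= 6643879.57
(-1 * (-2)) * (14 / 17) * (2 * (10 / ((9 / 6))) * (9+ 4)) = 14560 / 51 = 285.49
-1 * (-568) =568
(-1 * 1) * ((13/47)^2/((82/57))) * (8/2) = -19266/90569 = -0.21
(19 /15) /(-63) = -19 /945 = -0.02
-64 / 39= -1.64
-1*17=-17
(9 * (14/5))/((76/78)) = 2457/95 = 25.86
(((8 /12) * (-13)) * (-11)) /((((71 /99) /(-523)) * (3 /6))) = -9872148 /71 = -139044.34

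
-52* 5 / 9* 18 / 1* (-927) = 482040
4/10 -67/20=-59/20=-2.95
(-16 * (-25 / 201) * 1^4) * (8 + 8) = 6400 / 201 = 31.84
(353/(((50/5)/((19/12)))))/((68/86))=288401/4080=70.69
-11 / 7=-1.57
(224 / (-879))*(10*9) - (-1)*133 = 32249 / 293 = 110.06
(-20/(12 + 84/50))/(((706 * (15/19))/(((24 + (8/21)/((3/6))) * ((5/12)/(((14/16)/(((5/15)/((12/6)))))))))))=-65000/12609513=-0.01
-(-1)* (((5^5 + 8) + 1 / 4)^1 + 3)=12545 / 4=3136.25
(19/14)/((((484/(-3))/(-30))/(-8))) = -1710/847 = -2.02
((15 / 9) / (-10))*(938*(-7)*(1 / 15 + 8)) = 397243 / 45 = 8827.62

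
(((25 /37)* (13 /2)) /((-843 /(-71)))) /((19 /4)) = 46150 /592629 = 0.08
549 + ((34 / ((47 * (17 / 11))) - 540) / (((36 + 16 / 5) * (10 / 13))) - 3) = 4864925 / 9212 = 528.11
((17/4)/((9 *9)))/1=17/324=0.05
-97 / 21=-4.62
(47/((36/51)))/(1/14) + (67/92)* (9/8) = 2060033/2208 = 932.99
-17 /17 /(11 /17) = -17 /11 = -1.55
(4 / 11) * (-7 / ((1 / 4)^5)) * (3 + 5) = -229376 / 11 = -20852.36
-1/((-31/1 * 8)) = 1/248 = 0.00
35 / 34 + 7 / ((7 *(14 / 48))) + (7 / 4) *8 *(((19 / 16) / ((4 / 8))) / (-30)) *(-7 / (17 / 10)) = 12883 / 1428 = 9.02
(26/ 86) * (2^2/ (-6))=-26/ 129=-0.20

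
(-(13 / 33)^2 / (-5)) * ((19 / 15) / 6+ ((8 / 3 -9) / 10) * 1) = -3211 / 245025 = -0.01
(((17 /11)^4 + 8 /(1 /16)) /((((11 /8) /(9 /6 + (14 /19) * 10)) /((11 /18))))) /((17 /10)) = 4398005020 /14187129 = 310.00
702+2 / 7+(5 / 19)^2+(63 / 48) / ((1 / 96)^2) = 32341443 / 2527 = 12798.35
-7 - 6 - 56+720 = 651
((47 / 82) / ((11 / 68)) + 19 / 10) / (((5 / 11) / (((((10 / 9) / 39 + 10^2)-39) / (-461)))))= -175288043 / 110570850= -1.59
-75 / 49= -1.53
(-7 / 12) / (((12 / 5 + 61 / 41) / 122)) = -18.31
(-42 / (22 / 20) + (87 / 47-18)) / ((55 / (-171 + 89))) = 2303298 / 28435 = 81.00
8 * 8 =64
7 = 7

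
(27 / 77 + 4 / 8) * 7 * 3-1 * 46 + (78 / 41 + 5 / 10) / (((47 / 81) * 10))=-27.72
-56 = -56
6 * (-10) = -60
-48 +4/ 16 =-191/ 4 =-47.75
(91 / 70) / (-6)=-0.22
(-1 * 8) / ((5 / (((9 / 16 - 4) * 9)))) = 99 / 2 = 49.50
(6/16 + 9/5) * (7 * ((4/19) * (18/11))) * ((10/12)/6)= 609/836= 0.73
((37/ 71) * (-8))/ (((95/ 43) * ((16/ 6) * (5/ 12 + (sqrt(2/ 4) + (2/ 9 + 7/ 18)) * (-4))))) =-12543444/ 33988055 + 12371616 * sqrt(2)/ 33988055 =0.15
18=18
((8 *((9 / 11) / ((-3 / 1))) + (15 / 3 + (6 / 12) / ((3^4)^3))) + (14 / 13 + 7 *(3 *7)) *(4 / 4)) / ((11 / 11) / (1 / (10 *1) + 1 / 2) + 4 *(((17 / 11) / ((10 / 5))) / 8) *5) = 45869735878 / 1093882725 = 41.93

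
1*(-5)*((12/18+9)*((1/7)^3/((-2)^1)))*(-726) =-17545/343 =-51.15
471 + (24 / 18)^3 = 12781 / 27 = 473.37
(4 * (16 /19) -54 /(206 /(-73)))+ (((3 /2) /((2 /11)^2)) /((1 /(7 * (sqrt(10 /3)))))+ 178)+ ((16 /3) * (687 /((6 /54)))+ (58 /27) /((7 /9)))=847 * sqrt(30) /8+ 1363568305 /41097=33759.17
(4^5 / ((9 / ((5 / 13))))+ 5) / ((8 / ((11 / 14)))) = 8965 / 1872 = 4.79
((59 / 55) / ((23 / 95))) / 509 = 1121 / 128777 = 0.01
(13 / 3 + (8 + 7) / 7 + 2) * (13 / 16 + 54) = 78053 / 168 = 464.60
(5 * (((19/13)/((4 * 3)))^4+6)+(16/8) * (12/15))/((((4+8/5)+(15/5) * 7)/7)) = 93577319593/11252577024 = 8.32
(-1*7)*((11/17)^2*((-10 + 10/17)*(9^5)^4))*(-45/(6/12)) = -148284614071025549200036800/4913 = -30182091201104325096689.76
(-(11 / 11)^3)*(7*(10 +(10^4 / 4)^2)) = -43750070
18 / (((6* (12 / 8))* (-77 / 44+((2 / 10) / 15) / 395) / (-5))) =1185000 / 207371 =5.71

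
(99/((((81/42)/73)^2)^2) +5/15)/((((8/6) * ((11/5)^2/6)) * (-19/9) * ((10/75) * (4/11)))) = -1500051888562375/812592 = -1846008684.02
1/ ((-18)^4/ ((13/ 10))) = 13/ 1049760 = 0.00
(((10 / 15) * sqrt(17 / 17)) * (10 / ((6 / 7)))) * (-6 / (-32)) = 35 / 24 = 1.46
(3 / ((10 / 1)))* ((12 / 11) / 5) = 18 / 275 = 0.07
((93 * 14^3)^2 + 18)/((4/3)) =97684435323/2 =48842217661.50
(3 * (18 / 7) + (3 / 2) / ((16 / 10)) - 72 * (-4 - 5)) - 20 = 71305 / 112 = 636.65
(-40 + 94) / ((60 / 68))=306 / 5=61.20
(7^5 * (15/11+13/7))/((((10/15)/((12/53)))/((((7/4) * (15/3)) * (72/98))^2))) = 442940400/583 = 759760.55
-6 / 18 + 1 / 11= -0.24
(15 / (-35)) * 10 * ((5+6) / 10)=-33 / 7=-4.71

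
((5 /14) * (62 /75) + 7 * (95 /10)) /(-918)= -14027 /192780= -0.07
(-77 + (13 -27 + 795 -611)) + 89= 182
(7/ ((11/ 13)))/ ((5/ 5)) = 8.27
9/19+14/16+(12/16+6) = 1231/152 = 8.10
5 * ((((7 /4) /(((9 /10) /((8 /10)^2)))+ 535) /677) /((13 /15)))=120655 /26403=4.57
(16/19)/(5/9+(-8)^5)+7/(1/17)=666784583/5603233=119.00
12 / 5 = 2.40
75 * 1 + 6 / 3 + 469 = 546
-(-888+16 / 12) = 2660 / 3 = 886.67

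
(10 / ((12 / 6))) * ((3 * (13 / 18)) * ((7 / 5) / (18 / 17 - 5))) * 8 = -6188 / 201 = -30.79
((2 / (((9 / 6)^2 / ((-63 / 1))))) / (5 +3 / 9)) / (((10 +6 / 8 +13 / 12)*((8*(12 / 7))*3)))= -49 / 2272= -0.02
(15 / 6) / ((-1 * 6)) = -5 / 12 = -0.42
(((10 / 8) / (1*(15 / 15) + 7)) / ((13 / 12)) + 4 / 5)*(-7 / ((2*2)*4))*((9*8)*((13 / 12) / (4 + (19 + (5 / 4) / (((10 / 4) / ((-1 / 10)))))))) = -3437 / 2448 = -1.40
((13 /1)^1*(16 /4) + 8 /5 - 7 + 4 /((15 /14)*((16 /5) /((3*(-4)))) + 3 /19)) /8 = 1.91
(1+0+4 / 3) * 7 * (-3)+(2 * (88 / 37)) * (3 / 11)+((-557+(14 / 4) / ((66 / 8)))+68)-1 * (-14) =-637702 / 1221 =-522.28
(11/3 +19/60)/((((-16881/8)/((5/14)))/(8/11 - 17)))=42781/3899511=0.01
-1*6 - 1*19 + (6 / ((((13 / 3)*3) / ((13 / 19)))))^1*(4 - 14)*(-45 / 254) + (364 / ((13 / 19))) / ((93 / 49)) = 57417409 / 224409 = 255.86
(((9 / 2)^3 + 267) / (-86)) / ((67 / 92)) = -65895 / 11524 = -5.72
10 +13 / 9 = 103 / 9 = 11.44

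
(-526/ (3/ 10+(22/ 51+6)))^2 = 71963427600/ 11785489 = 6106.10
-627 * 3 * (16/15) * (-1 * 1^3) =10032/5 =2006.40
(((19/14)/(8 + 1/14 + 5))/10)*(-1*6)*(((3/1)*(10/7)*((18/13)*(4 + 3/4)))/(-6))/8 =3249/88816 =0.04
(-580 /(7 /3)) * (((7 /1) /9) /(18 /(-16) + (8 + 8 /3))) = -4640 /229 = -20.26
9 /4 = 2.25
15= 15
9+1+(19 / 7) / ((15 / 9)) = 407 / 35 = 11.63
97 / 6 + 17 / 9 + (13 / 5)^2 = 11167 / 450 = 24.82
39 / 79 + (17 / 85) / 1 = 274 / 395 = 0.69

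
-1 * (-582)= 582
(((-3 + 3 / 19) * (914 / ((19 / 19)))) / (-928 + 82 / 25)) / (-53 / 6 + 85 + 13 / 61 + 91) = 75267900 / 4484734027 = 0.02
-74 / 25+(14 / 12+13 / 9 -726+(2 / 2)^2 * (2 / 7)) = -2287099 / 3150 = -726.06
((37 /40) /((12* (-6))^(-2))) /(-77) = -23976 /385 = -62.28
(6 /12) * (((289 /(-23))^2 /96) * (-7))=-584647 /101568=-5.76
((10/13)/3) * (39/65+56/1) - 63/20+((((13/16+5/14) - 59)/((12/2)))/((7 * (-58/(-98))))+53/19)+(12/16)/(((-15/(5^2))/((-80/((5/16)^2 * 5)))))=744811441/3438240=216.63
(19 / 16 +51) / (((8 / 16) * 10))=10.44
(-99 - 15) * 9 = -1026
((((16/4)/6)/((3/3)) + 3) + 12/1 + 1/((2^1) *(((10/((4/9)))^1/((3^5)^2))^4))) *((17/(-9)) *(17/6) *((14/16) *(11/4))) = -989646198301134108427/3240000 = -305446357500350.03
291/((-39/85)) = -8245/13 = -634.23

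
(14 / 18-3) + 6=34 / 9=3.78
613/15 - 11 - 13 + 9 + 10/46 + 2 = 9689/345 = 28.08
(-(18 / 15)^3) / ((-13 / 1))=216 / 1625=0.13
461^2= 212521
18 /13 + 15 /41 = 933 /533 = 1.75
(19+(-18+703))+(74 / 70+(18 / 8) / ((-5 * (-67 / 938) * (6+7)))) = 642043 / 910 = 705.54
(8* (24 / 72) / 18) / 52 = 1 / 351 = 0.00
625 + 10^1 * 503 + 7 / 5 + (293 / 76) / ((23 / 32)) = 12370954 / 2185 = 5661.76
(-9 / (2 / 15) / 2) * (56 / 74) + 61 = 1312 / 37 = 35.46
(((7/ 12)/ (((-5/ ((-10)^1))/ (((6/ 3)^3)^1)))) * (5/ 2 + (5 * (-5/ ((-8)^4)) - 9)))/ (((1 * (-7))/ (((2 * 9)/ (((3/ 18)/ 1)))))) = 239841/ 256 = 936.88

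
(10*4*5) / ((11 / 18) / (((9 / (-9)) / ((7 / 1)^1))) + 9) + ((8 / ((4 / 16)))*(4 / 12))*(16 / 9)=28144 / 459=61.32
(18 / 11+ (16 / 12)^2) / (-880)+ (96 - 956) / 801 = -4177441 / 3876840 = -1.08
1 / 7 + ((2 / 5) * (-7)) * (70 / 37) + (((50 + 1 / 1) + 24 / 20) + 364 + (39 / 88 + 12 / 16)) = 46978727 / 113960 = 412.24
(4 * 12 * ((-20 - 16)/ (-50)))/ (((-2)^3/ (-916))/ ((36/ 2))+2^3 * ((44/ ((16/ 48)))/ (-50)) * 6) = -1780704/ 6529223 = -0.27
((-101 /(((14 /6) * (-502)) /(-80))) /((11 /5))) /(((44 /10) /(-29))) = 4393500 /212597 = 20.67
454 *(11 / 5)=4994 / 5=998.80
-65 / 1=-65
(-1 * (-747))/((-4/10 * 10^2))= -747/40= -18.68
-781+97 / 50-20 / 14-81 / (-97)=-26469237 / 33950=-779.65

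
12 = 12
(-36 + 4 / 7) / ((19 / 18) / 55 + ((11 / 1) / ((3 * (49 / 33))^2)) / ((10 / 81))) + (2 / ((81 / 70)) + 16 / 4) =-461927212 / 217057887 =-2.13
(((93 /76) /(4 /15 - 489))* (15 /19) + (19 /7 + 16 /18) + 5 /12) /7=669894277 /1167102531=0.57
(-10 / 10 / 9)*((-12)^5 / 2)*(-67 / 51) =-308736 / 17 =-18160.94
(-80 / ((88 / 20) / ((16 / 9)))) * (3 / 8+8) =-26800 / 99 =-270.71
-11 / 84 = -0.13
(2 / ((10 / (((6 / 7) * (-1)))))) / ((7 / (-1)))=6 / 245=0.02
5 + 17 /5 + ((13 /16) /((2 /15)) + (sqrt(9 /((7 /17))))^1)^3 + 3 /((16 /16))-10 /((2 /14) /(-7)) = 2865591 * sqrt(119) /50176 + 1292831857 /1146880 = 1750.27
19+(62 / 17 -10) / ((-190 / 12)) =31333 / 1615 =19.40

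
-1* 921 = -921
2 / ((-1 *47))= -2 / 47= -0.04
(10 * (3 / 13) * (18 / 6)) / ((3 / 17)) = 39.23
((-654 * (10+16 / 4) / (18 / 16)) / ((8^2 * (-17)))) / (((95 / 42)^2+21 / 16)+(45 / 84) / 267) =79858632 / 68652613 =1.16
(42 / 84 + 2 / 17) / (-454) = -21 / 15436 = -0.00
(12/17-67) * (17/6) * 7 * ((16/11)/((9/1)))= -63112/297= -212.50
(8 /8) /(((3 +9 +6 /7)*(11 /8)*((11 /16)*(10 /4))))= 896 /27225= 0.03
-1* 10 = -10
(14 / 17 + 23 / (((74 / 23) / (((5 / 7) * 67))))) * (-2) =-3019907 / 4403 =-685.87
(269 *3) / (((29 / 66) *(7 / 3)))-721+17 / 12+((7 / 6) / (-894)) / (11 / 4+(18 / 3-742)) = 30814756223 / 456245748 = 67.54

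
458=458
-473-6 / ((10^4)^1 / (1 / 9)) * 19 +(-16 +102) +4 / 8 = -5797519 / 15000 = -386.50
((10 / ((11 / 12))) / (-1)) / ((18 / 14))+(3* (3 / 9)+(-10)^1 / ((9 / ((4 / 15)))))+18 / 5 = -6209 / 1485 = -4.18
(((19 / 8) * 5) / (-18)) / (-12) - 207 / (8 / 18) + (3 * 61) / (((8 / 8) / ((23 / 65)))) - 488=-99845873 / 112320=-888.94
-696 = -696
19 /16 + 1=35 /16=2.19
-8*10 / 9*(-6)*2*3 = 320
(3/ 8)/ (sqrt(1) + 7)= 0.05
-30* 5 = -150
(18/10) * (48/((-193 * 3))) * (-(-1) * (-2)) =288/965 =0.30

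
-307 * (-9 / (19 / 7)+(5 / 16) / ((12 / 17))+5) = -2382013 / 3648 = -652.96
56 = 56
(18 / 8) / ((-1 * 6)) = -3 / 8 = -0.38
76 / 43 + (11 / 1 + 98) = 4763 / 43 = 110.77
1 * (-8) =-8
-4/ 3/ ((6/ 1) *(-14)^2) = -1/ 882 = -0.00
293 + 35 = 328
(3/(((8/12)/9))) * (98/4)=3969/4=992.25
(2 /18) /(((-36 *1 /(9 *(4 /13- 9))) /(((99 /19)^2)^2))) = 1206081657 /6776692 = 177.97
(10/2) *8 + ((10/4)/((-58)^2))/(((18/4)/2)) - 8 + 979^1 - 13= 15107729/15138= 998.00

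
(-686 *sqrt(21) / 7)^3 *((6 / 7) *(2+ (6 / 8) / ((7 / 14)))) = -59295096 *sqrt(21) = -271724265.76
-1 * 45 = -45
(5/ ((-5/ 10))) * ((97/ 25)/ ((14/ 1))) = -97/ 35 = -2.77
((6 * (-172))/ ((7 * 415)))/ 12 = -86/ 2905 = -0.03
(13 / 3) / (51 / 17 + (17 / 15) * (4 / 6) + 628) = 195 / 28429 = 0.01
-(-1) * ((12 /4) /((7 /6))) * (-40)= -720 /7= -102.86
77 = 77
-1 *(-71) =71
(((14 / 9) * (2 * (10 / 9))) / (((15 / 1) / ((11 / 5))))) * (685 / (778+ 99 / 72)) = 675136 / 1515105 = 0.45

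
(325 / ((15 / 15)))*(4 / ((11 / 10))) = 1181.82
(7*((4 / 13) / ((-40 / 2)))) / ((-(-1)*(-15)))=7 / 975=0.01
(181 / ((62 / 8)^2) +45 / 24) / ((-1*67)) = -37583 / 515096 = -0.07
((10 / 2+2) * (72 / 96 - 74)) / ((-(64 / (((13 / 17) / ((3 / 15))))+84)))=133315 / 26192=5.09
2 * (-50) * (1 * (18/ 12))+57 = -93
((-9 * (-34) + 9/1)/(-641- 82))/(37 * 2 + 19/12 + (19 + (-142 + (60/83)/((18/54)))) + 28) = 104580/4140139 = 0.03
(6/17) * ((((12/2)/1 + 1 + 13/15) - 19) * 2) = -668/85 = -7.86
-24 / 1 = -24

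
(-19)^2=361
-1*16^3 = -4096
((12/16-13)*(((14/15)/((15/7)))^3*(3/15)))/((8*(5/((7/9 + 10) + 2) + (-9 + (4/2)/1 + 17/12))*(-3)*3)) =-132590423/244841484375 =-0.00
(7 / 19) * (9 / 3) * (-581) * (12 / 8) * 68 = -1244502 / 19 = -65500.11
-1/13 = -0.08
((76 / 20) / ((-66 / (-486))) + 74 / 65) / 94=443 / 1430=0.31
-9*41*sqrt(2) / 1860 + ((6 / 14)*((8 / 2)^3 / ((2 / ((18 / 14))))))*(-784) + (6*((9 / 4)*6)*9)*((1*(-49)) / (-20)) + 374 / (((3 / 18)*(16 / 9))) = -107757 / 10 - 123*sqrt(2) / 620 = -10775.98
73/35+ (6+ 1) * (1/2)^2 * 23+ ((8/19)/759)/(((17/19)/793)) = 77364241/1806420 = 42.83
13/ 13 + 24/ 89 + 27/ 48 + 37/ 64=13729/ 5696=2.41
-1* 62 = -62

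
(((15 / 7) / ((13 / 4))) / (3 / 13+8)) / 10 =6 / 749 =0.01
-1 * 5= -5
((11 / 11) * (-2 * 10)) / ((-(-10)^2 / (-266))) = -266 / 5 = -53.20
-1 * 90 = -90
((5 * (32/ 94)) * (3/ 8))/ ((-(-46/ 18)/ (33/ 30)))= 297/ 1081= 0.27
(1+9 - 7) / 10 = 3 / 10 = 0.30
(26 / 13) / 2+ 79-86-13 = -19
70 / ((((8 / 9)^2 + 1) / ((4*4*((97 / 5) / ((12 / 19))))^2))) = 6847644384 / 725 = 9445026.74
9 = 9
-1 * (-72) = 72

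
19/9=2.11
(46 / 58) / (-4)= -23 / 116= -0.20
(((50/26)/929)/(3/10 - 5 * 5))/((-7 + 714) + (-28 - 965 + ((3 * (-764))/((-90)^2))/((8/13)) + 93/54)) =0.00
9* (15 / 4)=135 / 4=33.75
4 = 4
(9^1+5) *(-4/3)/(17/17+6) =-8/3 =-2.67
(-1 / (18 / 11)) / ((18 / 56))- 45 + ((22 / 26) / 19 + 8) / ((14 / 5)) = -44.03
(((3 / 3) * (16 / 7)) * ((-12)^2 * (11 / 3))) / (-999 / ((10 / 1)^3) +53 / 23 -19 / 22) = 712448000 / 260757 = 2732.23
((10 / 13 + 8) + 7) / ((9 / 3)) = 205 / 39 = 5.26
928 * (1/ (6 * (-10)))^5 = -0.00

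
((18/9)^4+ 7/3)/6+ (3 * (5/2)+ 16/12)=107/9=11.89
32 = 32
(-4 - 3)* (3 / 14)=-3 / 2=-1.50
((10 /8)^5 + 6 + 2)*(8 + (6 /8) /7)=2568959 /28672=89.60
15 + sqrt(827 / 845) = sqrt(4135) / 65 + 15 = 15.99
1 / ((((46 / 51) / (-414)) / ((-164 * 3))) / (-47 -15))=-14001336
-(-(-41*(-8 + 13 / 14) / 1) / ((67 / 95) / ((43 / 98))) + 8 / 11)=181655773 / 1011164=179.65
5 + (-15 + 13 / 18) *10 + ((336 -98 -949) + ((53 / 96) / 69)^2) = -37242138887 / 43877376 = -848.78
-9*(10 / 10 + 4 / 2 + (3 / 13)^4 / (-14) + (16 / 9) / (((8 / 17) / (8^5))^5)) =-10472871486255770438202565114177 / 399854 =-26191738700265022828838940.00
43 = 43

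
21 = 21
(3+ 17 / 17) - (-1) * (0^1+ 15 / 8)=47 / 8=5.88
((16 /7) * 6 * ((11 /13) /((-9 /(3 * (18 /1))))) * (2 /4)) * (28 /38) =-6336 /247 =-25.65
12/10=6/5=1.20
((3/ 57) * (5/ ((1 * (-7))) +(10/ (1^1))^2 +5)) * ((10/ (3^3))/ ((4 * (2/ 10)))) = 9125/ 3591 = 2.54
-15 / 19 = -0.79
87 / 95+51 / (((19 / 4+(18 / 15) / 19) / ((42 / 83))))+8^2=1013519969 / 14421665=70.28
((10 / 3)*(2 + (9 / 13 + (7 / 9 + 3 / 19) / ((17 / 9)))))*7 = 936950 / 12597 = 74.38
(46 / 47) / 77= 46 / 3619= 0.01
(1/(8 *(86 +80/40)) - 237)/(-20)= 166847/14080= 11.85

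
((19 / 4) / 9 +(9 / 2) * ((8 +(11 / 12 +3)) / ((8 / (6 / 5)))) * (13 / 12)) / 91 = 53233 / 524160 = 0.10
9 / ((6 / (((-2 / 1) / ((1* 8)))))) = -3 / 8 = -0.38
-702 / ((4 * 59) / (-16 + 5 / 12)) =21879 / 472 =46.35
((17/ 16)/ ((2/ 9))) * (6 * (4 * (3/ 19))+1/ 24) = 89097/ 4864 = 18.32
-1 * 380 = -380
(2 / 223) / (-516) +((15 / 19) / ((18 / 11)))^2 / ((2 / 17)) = 493109993 / 249237288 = 1.98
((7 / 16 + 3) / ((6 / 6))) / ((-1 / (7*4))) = -385 / 4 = -96.25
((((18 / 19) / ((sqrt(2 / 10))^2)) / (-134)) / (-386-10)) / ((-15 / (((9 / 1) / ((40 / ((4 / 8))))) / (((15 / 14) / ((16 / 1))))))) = -7 / 700150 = -0.00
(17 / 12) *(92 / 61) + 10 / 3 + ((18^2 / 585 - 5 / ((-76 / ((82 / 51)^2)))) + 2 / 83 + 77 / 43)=5600717273681 / 699332469615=8.01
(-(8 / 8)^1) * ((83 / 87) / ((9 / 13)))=-1079 / 783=-1.38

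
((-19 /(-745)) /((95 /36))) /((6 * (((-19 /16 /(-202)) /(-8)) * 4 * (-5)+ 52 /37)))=1435008 /1265170175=0.00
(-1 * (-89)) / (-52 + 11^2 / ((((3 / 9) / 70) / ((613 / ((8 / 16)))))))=89 / 31152608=0.00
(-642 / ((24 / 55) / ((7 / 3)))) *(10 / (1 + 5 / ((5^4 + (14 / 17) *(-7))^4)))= -120451914870536900475 / 3508734017467156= -34329.17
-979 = -979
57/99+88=2923/33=88.58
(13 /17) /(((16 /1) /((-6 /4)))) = -39 /544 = -0.07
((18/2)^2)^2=6561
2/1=2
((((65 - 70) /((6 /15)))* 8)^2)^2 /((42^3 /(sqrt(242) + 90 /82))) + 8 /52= 812584378 /548457 + 137500000* sqrt(2) /9261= 22478.71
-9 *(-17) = 153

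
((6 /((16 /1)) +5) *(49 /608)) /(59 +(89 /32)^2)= 0.01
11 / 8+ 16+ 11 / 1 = 227 / 8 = 28.38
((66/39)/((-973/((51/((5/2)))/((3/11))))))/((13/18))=-0.18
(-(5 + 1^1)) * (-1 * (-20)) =-120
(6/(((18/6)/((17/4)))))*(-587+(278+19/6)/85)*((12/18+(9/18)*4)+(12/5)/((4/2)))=-8632807/450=-19184.02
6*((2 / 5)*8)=96 / 5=19.20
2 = 2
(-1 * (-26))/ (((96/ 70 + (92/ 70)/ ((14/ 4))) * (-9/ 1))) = -3185/ 1926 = -1.65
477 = 477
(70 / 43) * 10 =700 / 43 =16.28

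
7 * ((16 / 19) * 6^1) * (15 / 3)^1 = 3360 / 19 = 176.84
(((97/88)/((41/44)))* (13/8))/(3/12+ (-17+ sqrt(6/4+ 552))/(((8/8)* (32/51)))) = 333292/4426565+ 29682* sqrt(246)/4426565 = 0.18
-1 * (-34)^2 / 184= -289 / 46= -6.28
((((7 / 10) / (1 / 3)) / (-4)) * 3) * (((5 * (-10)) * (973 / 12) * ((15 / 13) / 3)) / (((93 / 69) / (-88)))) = -129238725 / 806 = -160345.81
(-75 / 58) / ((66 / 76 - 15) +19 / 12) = 8550 / 82969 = 0.10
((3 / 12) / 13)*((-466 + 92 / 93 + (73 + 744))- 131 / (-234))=2557391 / 377208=6.78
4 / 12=1 / 3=0.33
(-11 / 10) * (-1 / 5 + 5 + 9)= -759 / 50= -15.18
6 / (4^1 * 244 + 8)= 1 / 164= 0.01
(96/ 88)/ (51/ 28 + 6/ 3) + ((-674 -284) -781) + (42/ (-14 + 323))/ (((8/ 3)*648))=-182119183025/ 104743584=-1738.71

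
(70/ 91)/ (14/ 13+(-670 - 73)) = -2/ 1929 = -0.00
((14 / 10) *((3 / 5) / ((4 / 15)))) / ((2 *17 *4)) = 63 / 2720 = 0.02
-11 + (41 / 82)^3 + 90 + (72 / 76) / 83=998385 / 12616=79.14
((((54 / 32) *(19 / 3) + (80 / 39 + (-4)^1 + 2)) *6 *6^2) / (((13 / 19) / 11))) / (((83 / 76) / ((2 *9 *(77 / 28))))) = 23709216861 / 14027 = 1690255.71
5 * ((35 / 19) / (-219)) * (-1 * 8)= 1400 / 4161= 0.34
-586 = -586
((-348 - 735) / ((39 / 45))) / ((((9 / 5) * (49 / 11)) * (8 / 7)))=-99275 / 728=-136.37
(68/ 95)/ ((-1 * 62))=-34/ 2945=-0.01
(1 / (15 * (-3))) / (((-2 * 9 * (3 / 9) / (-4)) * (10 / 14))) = -14 / 675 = -0.02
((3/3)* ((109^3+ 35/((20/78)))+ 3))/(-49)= -2590337/98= -26432.01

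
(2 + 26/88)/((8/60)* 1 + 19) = 1515/12628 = 0.12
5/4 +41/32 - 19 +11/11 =-495/32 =-15.47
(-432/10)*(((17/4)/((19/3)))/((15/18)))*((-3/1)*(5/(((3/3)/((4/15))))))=139.15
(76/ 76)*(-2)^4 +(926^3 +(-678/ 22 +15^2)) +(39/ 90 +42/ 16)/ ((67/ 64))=794022989.10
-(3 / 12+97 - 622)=2099 / 4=524.75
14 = 14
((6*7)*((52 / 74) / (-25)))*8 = -8736 / 925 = -9.44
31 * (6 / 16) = 93 / 8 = 11.62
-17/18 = -0.94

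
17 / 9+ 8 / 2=53 / 9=5.89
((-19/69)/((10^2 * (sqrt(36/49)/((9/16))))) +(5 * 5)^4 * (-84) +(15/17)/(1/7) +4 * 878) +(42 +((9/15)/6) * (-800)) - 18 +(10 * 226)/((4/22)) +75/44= -451386249361671/13763200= -32796606.12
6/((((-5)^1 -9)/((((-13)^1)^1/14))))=39/98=0.40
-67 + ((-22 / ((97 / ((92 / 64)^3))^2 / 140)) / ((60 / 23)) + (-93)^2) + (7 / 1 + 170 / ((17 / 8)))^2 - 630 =3674881507686917 / 236785238016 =15519.89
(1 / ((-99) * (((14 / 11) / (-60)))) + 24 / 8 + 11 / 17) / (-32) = -46 / 357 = -0.13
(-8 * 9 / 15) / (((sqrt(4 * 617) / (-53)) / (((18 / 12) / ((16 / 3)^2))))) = 4293 * sqrt(617) / 394880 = 0.27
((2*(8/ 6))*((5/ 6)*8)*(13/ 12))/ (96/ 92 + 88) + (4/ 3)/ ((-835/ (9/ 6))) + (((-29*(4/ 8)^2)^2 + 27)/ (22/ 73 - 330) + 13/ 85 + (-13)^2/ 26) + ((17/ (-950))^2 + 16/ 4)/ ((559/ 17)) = 100477776438459140507/ 14891833113711840000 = 6.75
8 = 8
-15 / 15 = -1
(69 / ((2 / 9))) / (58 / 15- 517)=-9315 / 15394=-0.61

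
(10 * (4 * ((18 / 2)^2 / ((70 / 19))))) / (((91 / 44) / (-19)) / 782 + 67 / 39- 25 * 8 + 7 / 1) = -156955395168 / 34138954283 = -4.60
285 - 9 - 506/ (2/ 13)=-3013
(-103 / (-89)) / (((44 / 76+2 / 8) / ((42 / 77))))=15656 / 20559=0.76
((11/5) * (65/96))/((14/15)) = 715/448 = 1.60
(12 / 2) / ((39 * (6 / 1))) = 1 / 39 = 0.03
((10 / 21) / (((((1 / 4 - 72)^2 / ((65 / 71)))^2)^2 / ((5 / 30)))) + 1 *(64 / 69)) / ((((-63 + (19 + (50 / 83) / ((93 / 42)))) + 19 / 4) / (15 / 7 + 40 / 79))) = -23704196557256317620262174772490840320 / 376011208305823821082994991377031668217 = -0.06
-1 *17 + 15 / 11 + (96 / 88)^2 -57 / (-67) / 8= -14.34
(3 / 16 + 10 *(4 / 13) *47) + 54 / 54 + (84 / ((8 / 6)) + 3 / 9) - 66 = 89317 / 624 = 143.14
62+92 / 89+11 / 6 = 34639 / 534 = 64.87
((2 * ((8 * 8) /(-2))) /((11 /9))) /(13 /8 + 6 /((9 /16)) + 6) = -13824 /4829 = -2.86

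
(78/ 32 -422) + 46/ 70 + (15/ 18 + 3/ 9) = -701801/ 1680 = -417.74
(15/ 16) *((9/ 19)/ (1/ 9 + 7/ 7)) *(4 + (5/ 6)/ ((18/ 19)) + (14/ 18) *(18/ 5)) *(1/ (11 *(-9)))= -0.03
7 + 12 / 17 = 131 / 17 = 7.71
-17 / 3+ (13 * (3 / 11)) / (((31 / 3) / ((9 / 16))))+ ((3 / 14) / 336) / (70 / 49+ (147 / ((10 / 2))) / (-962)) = -14759082203 / 2696603448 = -5.47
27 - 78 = -51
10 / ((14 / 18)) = 90 / 7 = 12.86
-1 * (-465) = 465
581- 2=579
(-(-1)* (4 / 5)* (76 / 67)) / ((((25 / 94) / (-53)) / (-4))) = 6058112 / 8375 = 723.36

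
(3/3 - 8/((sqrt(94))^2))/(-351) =-0.00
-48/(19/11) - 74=-101.79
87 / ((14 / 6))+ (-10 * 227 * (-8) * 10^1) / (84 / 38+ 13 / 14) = 67671427 / 1169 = 57888.30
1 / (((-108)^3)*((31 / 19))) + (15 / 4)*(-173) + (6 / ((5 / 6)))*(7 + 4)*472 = 7172442054769 / 195255360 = 36733.65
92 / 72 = 23 / 18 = 1.28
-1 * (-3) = 3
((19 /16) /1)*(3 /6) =19 /32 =0.59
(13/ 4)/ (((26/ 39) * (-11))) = -39/ 88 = -0.44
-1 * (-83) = 83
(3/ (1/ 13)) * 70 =2730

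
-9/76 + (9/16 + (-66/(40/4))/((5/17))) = -167169/7600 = -22.00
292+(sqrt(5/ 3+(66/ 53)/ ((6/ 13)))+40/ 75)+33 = sqrt(110346)/ 159+4883/ 15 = 327.62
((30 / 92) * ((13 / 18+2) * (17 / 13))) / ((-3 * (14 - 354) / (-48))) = -49 / 897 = -0.05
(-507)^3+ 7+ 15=-130323821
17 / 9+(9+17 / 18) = 11.83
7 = 7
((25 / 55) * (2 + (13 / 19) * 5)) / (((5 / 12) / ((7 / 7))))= 1236 / 209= 5.91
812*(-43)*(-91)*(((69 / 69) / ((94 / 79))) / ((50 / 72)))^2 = 6424880729904 / 1380625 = 4653603.06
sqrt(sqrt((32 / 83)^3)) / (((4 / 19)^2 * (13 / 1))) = 361 * 2^(3 / 4) * 83^(1 / 4) / 2158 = 0.85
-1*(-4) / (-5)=-4 / 5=-0.80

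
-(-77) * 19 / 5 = 1463 / 5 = 292.60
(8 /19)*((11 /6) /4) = 0.19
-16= -16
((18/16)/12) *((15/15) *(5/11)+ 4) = 0.42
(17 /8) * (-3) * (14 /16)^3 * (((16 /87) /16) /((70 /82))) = -34153 /593920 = -0.06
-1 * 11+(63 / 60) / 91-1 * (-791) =202803 / 260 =780.01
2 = 2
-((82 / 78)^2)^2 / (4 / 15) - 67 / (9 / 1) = -37091849 / 3084588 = -12.02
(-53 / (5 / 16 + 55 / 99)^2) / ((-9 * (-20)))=-30528 / 78125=-0.39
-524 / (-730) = 262 / 365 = 0.72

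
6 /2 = 3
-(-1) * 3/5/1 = 0.60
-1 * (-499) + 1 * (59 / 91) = 45468 / 91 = 499.65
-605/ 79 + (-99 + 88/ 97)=-810370/ 7663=-105.75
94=94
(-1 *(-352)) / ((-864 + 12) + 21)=-0.42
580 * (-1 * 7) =-4060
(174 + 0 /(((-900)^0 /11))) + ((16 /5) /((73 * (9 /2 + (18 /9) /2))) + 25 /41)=28744697 /164615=174.62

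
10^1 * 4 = 40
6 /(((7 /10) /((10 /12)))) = 50 /7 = 7.14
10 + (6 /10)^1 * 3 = 59 /5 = 11.80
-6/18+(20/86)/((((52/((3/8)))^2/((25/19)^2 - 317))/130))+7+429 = 16860876977/38745408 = 435.17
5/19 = 0.26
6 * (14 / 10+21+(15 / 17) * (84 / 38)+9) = 200.10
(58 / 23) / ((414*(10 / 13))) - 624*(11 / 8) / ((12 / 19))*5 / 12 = -107795467 / 190440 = -566.03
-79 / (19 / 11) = -869 / 19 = -45.74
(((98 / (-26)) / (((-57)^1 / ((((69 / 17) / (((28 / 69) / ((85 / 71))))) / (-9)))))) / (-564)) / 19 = 18515 / 2255117904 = 0.00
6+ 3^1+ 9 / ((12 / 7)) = 57 / 4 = 14.25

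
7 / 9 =0.78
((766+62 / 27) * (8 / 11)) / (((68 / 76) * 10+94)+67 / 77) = 22071616 / 4100895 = 5.38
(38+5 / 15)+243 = 844 / 3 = 281.33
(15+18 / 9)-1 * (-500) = 517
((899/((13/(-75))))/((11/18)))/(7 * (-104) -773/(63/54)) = 6.10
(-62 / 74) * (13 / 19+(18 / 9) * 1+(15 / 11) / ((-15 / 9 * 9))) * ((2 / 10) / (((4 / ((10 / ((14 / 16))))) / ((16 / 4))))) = -268832 / 54131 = -4.97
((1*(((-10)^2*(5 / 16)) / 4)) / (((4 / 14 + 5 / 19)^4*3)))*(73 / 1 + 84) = 6140676649625 / 1363115568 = 4504.88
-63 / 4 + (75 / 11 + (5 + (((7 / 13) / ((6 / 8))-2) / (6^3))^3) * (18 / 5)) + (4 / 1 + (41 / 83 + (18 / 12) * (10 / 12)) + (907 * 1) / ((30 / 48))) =27782475243865943 / 18951053790240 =1466.01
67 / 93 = 0.72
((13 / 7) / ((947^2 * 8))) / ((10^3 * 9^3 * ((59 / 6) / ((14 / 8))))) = 13 / 205720810128000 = 0.00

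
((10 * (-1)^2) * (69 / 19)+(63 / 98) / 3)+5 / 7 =9907 / 266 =37.24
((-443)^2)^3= 7558269224026249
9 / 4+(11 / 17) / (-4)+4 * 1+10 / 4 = 146 / 17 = 8.59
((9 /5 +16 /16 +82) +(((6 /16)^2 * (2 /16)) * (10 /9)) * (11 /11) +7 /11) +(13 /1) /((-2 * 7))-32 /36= 83.64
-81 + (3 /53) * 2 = -4287 /53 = -80.89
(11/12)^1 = 11/12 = 0.92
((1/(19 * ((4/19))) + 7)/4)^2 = 3.29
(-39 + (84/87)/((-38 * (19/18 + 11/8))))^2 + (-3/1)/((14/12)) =2017942583877/1328254375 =1519.24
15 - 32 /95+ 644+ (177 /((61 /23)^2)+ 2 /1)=242436258 /353495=685.83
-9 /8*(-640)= 720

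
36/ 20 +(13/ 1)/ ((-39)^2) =1058/ 585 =1.81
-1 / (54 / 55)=-1.02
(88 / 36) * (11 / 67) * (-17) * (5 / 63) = -20570 / 37989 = -0.54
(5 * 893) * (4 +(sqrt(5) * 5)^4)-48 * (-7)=69783821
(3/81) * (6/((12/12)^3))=2/9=0.22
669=669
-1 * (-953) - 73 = 880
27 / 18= 3 / 2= 1.50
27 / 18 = 3 / 2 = 1.50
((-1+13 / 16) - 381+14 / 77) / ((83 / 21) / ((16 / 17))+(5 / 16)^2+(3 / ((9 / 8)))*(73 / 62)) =-698465712 / 13633345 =-51.23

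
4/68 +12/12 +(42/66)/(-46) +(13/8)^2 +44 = 13126133/275264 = 47.69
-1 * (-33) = 33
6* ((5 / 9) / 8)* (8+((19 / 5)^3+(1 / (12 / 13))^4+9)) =189862349 / 6220800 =30.52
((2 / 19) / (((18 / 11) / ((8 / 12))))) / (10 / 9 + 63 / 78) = 572 / 25593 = 0.02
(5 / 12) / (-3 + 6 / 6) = -5 / 24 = -0.21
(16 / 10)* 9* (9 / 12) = 54 / 5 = 10.80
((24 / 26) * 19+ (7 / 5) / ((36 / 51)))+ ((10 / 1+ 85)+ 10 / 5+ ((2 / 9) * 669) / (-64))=114.20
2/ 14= 1/ 7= 0.14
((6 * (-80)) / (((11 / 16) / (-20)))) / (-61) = -153600 / 671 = -228.91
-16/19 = -0.84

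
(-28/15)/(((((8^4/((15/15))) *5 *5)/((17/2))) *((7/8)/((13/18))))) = -0.00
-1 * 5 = -5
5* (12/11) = 60/11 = 5.45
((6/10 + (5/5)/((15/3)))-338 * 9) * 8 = -24329.60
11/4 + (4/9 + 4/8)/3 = 331/108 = 3.06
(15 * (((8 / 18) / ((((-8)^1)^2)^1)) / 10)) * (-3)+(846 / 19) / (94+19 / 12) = 303071 / 697376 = 0.43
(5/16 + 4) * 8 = 69/2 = 34.50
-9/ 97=-0.09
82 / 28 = 2.93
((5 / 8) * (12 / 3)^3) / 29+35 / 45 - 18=-4135 / 261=-15.84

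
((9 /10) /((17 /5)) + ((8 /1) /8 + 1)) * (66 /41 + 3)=14553 /1394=10.44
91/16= 5.69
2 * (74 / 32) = 37 / 8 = 4.62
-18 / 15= -6 / 5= -1.20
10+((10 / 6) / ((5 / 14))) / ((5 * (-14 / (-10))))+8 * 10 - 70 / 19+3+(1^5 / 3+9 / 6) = 3489 / 38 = 91.82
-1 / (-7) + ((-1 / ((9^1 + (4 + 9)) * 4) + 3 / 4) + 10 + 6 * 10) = 43663 / 616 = 70.88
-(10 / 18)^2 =-25 / 81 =-0.31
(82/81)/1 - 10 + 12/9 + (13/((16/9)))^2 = 950089/20736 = 45.82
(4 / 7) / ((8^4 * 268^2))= 1 / 514834432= 0.00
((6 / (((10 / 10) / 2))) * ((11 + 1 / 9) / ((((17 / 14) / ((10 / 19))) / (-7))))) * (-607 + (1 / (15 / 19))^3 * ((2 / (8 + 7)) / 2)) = 96345810176 / 392445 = 245501.43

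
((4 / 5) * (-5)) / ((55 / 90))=-6.55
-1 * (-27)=27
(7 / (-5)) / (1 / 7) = -49 / 5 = -9.80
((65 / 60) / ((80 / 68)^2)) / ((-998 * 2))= -3757 / 9580800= -0.00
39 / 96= 13 / 32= 0.41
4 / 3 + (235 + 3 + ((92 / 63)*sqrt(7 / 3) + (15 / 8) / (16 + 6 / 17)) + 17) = 92*sqrt(21) / 189 + 1711021 / 6672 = 258.68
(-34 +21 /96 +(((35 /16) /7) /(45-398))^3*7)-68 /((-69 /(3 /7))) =-967657190810315 /29007475904512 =-33.36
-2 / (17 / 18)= -36 / 17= -2.12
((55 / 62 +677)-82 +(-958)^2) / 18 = 56938313 / 1116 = 51019.99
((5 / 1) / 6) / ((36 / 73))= 365 / 216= 1.69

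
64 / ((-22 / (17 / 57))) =-544 / 627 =-0.87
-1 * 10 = -10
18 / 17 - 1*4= -50 / 17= -2.94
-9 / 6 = -3 / 2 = -1.50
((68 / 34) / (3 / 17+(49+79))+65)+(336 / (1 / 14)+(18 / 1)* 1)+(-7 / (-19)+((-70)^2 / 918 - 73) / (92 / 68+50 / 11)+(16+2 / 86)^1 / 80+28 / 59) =1195303820054636191 / 250242207215760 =4776.59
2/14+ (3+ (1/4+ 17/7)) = 163/28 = 5.82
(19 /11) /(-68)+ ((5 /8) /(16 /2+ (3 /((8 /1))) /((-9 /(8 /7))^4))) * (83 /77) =3695925251 /62844578368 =0.06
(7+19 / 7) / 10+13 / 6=3.14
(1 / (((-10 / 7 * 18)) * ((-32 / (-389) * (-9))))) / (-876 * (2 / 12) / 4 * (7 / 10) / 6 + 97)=2723 / 4807728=0.00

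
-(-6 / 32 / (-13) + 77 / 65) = -1247 / 1040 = -1.20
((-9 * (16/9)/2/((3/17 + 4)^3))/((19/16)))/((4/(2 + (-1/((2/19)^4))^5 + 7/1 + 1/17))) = 184679539596923292557288144257/222832525312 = 828781791788893356.21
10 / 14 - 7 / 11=6 / 77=0.08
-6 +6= 0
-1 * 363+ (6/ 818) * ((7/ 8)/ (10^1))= -11877339/ 32720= -363.00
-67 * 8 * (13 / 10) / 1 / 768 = -871 / 960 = -0.91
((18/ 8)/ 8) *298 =1341/ 16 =83.81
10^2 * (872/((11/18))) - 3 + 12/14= 10987035/77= 142688.77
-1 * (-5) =5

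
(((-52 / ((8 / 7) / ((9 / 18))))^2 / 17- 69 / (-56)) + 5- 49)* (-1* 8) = 23463 / 238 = 98.58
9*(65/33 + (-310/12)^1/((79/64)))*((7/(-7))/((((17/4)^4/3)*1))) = 113875200/72579749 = 1.57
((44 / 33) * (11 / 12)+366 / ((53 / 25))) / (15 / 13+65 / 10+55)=2156258 / 777033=2.77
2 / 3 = 0.67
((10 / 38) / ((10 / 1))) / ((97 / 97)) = 1 / 38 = 0.03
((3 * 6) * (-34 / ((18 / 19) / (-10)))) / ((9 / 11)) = 71060 / 9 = 7895.56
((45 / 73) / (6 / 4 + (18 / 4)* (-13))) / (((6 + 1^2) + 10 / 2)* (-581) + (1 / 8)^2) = 960 / 618889109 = 0.00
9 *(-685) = -6165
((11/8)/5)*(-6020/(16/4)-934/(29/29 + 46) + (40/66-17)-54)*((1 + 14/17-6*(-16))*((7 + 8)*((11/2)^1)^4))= -30121595860807/51136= -589048730.07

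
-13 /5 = -2.60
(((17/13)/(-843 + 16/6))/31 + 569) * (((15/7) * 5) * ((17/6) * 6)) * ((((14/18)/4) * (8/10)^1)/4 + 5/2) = 5613907523780/21335223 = 263128.61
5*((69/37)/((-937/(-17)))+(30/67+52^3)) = 1633043075225/2322823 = 703042.41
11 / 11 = 1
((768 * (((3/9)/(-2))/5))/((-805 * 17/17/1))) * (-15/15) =-128/4025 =-0.03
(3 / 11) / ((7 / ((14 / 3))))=2 / 11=0.18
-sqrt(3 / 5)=-sqrt(15) / 5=-0.77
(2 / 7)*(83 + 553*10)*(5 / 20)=5613 / 14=400.93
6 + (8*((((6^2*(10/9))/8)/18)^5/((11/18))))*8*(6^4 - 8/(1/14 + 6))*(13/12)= 916224326/3680721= 248.93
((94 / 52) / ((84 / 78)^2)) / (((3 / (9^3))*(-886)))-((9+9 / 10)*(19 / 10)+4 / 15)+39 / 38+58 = 19560290339 / 494919600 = 39.52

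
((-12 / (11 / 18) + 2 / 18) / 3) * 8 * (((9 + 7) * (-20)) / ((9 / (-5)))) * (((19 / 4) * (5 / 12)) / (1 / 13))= -1909804000 / 8019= -238159.87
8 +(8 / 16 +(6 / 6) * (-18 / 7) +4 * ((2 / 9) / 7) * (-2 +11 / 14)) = 5093 / 882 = 5.77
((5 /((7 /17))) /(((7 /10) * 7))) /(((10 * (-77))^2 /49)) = 17 /83006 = 0.00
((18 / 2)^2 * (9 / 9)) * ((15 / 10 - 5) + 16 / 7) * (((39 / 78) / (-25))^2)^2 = -1377 / 87500000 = -0.00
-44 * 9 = -396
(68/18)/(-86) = -17/387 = -0.04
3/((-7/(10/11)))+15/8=915/616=1.49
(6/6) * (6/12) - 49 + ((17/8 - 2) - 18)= -531/8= -66.38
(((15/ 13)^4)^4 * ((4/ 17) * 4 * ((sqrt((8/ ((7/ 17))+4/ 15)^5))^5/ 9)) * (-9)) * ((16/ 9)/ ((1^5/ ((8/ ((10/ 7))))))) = -939718179702834942735729420327846342662553600 * sqrt(54285)/ 156573780732339425361146755697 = -1398358450869824179.40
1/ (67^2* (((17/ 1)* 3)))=1/ 228939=0.00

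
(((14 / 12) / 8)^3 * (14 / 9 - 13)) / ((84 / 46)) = -0.02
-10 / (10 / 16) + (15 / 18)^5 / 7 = -867787 / 54432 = -15.94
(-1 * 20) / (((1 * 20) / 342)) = -342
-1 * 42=-42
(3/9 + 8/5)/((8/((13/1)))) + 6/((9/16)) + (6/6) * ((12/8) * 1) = 1837/120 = 15.31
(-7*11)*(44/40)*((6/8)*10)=-635.25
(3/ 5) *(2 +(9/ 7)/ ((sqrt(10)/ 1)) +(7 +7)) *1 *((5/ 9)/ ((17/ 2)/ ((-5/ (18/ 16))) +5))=24 *sqrt(10)/ 1729 +1280/ 741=1.77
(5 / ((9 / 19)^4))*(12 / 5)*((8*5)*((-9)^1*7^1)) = -145959520 / 243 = -600656.46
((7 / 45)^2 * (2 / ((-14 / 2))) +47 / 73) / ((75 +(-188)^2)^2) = 94153 / 185447284554825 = 0.00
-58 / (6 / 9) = -87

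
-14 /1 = -14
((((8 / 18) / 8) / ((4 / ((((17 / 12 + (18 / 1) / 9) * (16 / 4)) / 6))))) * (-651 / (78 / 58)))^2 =66570708169 / 283855104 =234.52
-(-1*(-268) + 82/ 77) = -20718/ 77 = -269.06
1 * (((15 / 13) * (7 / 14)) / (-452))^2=225 / 138109504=0.00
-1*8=-8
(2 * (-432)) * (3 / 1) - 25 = -2617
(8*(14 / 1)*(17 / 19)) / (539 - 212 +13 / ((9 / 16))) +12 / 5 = 804108 / 299345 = 2.69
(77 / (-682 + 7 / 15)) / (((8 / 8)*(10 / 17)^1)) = -3927 / 20446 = -0.19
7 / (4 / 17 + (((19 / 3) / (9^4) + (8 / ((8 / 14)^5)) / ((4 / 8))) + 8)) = 149905728 / 5800187429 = 0.03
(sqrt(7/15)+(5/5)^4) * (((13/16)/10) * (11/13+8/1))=23 * sqrt(105)/480+23/32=1.21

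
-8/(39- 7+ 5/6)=-48/197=-0.24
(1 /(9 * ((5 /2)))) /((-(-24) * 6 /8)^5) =0.00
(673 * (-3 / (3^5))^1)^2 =452929 / 6561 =69.03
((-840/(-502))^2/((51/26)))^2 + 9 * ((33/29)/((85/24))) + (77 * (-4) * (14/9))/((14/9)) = -50408616241049564/166326225071905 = -303.07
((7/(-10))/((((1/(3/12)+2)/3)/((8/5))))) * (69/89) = -966/2225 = -0.43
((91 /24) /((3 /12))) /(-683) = -91 /4098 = -0.02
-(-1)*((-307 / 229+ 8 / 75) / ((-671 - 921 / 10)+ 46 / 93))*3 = 3941898 / 812060335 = 0.00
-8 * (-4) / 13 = 32 / 13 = 2.46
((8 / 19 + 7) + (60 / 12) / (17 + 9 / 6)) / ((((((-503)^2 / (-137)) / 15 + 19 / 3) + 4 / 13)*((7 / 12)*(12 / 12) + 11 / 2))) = -288896010 / 26614905823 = -0.01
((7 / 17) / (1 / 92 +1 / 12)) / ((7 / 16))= 2208 / 221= 9.99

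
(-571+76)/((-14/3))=1485/14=106.07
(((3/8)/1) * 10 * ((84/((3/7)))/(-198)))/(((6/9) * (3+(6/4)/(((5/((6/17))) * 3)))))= -20825/11352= -1.83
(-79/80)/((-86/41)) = 3239/6880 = 0.47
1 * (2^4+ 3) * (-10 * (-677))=128630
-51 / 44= -1.16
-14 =-14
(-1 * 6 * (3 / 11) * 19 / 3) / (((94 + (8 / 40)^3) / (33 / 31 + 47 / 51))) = -14915000 / 68120547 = -0.22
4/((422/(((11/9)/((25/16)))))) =352/47475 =0.01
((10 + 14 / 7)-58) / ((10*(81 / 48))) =-368 / 135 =-2.73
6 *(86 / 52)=129 / 13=9.92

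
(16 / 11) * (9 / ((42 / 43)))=13.40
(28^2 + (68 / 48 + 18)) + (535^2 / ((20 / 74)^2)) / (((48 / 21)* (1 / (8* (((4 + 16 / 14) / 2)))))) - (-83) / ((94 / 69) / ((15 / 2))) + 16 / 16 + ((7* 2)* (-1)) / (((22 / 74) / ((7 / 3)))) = 218796056857 / 6204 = 35266933.73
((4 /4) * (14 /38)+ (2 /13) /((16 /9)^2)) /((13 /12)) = 39561 /102752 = 0.39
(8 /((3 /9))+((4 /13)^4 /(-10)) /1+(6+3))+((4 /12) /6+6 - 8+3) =87537161 /2570490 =34.05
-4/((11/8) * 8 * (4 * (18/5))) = -5/198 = -0.03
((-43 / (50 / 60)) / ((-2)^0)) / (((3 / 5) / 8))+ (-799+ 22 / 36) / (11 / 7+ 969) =-84237493 / 122292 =-688.82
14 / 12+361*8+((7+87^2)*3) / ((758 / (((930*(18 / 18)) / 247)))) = 1686192475 / 561678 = 3002.06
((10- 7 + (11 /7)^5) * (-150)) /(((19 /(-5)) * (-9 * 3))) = -52868000 /2873997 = -18.40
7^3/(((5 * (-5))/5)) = -343/5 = -68.60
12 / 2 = 6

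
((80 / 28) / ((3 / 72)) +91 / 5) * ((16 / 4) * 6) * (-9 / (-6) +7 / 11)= 1712868 / 385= 4449.01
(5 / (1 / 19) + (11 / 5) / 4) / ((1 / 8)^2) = 30576 / 5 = 6115.20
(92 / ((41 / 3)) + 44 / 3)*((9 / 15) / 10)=1316 / 1025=1.28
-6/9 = -2/3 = -0.67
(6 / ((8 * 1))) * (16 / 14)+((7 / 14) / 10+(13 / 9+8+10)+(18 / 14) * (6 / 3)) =28883 / 1260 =22.92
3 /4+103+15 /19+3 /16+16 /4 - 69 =12077 /304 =39.73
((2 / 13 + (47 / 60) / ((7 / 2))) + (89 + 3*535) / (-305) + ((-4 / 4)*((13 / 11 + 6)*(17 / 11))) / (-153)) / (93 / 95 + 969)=-5862121091 / 1114076507544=-0.01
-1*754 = -754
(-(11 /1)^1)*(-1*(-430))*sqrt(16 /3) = -18920*sqrt(3) /3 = -10923.47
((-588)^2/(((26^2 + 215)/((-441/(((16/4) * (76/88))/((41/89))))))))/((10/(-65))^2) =-1630379842/1691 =-964151.30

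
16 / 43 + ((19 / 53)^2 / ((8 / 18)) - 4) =-3.34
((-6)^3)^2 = 46656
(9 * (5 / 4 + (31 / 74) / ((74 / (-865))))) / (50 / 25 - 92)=1997 / 5476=0.36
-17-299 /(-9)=146 /9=16.22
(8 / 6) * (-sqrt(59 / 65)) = -4 * sqrt(3835) / 195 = -1.27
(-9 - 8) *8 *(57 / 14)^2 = -110466 / 49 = -2254.41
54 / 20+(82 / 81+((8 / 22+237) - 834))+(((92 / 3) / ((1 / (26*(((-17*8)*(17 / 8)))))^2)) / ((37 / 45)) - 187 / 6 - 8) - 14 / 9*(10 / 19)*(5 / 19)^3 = 45235922326054719472 / 21481462035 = 2105812083.57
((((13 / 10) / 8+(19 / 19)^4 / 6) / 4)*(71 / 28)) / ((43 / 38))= 106571 / 577920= 0.18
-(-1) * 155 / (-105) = -31 / 21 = -1.48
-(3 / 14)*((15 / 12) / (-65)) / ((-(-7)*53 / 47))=141 / 270088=0.00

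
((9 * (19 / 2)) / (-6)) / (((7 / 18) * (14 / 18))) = -4617 / 98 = -47.11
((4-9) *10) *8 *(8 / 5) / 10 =-64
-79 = -79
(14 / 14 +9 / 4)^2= 169 / 16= 10.56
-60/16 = -15/4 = -3.75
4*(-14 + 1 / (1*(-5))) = -284 / 5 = -56.80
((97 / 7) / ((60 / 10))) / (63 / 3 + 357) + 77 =1222549 / 15876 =77.01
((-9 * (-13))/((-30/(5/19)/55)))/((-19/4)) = 4290/361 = 11.88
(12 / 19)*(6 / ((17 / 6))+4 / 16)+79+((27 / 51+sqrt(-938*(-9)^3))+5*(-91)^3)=-1216990994 / 323+27*sqrt(938)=-3766947.05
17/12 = 1.42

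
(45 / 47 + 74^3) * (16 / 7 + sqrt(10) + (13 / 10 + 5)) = 19045573 * sqrt(10) / 47 + 11446389373 / 3290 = 4760579.54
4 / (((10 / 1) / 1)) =2 / 5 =0.40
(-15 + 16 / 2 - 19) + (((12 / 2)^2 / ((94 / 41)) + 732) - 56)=31288 / 47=665.70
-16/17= -0.94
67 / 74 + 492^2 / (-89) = -17906773 / 6586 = -2718.91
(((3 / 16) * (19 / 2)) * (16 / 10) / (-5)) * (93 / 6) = -8.84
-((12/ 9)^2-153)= 1361/ 9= 151.22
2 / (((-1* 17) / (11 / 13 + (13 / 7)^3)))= -3804 / 4459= -0.85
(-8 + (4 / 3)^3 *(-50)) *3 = -3416 / 9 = -379.56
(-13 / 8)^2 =169 / 64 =2.64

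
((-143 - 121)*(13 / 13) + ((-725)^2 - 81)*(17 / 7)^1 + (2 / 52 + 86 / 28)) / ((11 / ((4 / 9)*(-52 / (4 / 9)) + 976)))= 1393457796 / 13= 107189061.23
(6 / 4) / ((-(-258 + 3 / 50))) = 25 / 4299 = 0.01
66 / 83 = 0.80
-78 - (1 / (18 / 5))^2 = -25297 / 324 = -78.08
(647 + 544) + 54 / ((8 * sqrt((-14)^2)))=1191.48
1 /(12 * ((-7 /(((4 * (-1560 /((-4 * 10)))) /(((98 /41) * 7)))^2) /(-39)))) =33238413 /823543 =40.36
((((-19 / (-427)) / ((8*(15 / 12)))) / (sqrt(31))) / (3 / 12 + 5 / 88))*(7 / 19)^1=44*sqrt(31) / 255285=0.00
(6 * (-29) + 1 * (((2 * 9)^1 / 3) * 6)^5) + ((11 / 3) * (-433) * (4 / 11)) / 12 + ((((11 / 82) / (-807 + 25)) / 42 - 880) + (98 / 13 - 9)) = 60465072.43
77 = 77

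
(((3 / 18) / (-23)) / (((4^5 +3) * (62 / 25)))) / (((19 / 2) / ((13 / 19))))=-25 / 122004282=-0.00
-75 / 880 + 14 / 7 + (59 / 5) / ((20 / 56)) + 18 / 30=156441 / 4400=35.55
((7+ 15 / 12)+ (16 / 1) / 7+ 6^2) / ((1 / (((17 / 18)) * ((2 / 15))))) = 22151 / 3780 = 5.86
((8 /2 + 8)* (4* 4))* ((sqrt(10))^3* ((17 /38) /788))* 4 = 16320* sqrt(10) /3743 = 13.79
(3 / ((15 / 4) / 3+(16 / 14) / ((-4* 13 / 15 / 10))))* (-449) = 490308 / 745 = 658.13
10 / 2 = 5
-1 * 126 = -126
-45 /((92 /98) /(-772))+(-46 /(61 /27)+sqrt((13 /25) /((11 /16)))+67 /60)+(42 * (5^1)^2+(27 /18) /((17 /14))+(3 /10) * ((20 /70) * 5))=4 * sqrt(143) /55+381043343719 /10017420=38038.94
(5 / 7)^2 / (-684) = -25 / 33516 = -0.00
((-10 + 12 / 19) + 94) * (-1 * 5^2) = -40200 / 19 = -2115.79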